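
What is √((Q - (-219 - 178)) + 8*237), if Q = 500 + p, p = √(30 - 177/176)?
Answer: √(1351812 + 297*√77)/22 ≈ 52.900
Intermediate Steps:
p = 27*√77/44 (p = √(30 - 177*1/176) = √(30 - 177/176) = √(5103/176) = 27*√77/44 ≈ 5.3846)
Q = 500 + 27*√77/44 ≈ 505.38
√((Q - (-219 - 178)) + 8*237) = √(((500 + 27*√77/44) - (-219 - 178)) + 8*237) = √(((500 + 27*√77/44) - 1*(-397)) + 1896) = √(((500 + 27*√77/44) + 397) + 1896) = √((897 + 27*√77/44) + 1896) = √(2793 + 27*√77/44)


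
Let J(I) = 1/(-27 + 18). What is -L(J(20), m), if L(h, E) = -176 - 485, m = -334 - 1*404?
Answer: 661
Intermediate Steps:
J(I) = -1/9 (J(I) = 1/(-9) = -1/9)
m = -738 (m = -334 - 404 = -738)
L(h, E) = -661
-L(J(20), m) = -1*(-661) = 661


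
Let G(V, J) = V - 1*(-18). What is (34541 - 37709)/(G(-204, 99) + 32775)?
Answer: -352/3621 ≈ -0.097211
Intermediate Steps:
G(V, J) = 18 + V (G(V, J) = V + 18 = 18 + V)
(34541 - 37709)/(G(-204, 99) + 32775) = (34541 - 37709)/((18 - 204) + 32775) = -3168/(-186 + 32775) = -3168/32589 = -3168*1/32589 = -352/3621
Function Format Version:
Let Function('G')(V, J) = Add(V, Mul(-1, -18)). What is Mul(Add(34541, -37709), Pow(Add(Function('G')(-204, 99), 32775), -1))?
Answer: Rational(-352, 3621) ≈ -0.097211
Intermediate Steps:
Function('G')(V, J) = Add(18, V) (Function('G')(V, J) = Add(V, 18) = Add(18, V))
Mul(Add(34541, -37709), Pow(Add(Function('G')(-204, 99), 32775), -1)) = Mul(Add(34541, -37709), Pow(Add(Add(18, -204), 32775), -1)) = Mul(-3168, Pow(Add(-186, 32775), -1)) = Mul(-3168, Pow(32589, -1)) = Mul(-3168, Rational(1, 32589)) = Rational(-352, 3621)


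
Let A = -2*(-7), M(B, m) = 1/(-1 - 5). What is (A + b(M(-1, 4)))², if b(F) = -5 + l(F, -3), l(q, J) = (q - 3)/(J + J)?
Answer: 117649/1296 ≈ 90.779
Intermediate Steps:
M(B, m) = -⅙ (M(B, m) = 1/(-6) = -⅙)
l(q, J) = (-3 + q)/(2*J) (l(q, J) = (-3 + q)/((2*J)) = (-3 + q)*(1/(2*J)) = (-3 + q)/(2*J))
b(F) = -9/2 - F/6 (b(F) = -5 + (½)*(-3 + F)/(-3) = -5 + (½)*(-⅓)*(-3 + F) = -5 + (½ - F/6) = -9/2 - F/6)
A = 14
(A + b(M(-1, 4)))² = (14 + (-9/2 - ⅙*(-⅙)))² = (14 + (-9/2 + 1/36))² = (14 - 161/36)² = (343/36)² = 117649/1296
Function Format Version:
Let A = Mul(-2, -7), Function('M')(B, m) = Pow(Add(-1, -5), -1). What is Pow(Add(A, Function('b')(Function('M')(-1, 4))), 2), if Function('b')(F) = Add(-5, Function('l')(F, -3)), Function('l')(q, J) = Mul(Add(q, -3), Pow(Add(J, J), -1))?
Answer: Rational(117649, 1296) ≈ 90.779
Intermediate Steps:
Function('M')(B, m) = Rational(-1, 6) (Function('M')(B, m) = Pow(-6, -1) = Rational(-1, 6))
Function('l')(q, J) = Mul(Rational(1, 2), Pow(J, -1), Add(-3, q)) (Function('l')(q, J) = Mul(Add(-3, q), Pow(Mul(2, J), -1)) = Mul(Add(-3, q), Mul(Rational(1, 2), Pow(J, -1))) = Mul(Rational(1, 2), Pow(J, -1), Add(-3, q)))
Function('b')(F) = Add(Rational(-9, 2), Mul(Rational(-1, 6), F)) (Function('b')(F) = Add(-5, Mul(Rational(1, 2), Pow(-3, -1), Add(-3, F))) = Add(-5, Mul(Rational(1, 2), Rational(-1, 3), Add(-3, F))) = Add(-5, Add(Rational(1, 2), Mul(Rational(-1, 6), F))) = Add(Rational(-9, 2), Mul(Rational(-1, 6), F)))
A = 14
Pow(Add(A, Function('b')(Function('M')(-1, 4))), 2) = Pow(Add(14, Add(Rational(-9, 2), Mul(Rational(-1, 6), Rational(-1, 6)))), 2) = Pow(Add(14, Add(Rational(-9, 2), Rational(1, 36))), 2) = Pow(Add(14, Rational(-161, 36)), 2) = Pow(Rational(343, 36), 2) = Rational(117649, 1296)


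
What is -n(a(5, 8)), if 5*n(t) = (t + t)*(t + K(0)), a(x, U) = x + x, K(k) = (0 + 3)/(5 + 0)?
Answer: -212/5 ≈ -42.400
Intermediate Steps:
K(k) = 3/5
a(x, U) = 2*x
n(t) = 2*t*(3/5 + t)/5 (n(t) = ((t + t)*(t + 3/5))/5 = ((2*t)*(3/5 + t))/5 = (2*t*(3/5 + t))/5 = 2*t*(3/5 + t)/5)
-n(a(5, 8)) = -2*2*5*(3 + 5*(2*5))/25 = -2*10*(3 + 5*10)/25 = -2*10*(3 + 50)/25 = -2*10*53/25 = -1*212/5 = -212/5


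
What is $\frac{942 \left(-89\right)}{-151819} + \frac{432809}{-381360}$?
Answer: $- \frac{214880063}{368775120} \approx -0.58269$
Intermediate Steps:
$\frac{942 \left(-89\right)}{-151819} + \frac{432809}{-381360} = \left(-83838\right) \left(- \frac{1}{151819}\right) + 432809 \left(- \frac{1}{381360}\right) = \frac{534}{967} - \frac{432809}{381360} = - \frac{214880063}{368775120}$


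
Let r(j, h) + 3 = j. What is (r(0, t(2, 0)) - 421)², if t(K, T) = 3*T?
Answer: 179776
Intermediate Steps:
r(j, h) = -3 + j
(r(0, t(2, 0)) - 421)² = ((-3 + 0) - 421)² = (-3 - 421)² = (-424)² = 179776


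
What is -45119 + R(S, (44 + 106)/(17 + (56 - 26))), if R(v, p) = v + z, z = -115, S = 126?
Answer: -45108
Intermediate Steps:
R(v, p) = -115 + v (R(v, p) = v - 115 = -115 + v)
-45119 + R(S, (44 + 106)/(17 + (56 - 26))) = -45119 + (-115 + 126) = -45119 + 11 = -45108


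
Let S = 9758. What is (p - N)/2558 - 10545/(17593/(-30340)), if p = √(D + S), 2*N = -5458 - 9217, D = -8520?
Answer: 1637047172075/90005788 + √1238/2558 ≈ 18188.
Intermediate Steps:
N = -14675/2 (N = (-5458 - 9217)/2 = (½)*(-14675) = -14675/2 ≈ -7337.5)
p = √1238 (p = √(-8520 + 9758) = √1238 ≈ 35.185)
(p - N)/2558 - 10545/(17593/(-30340)) = (√1238 - 1*(-14675/2))/2558 - 10545/(17593/(-30340)) = (√1238 + 14675/2)*(1/2558) - 10545/(17593*(-1/30340)) = (14675/2 + √1238)*(1/2558) - 10545/(-17593/30340) = (14675/5116 + √1238/2558) - 10545*(-30340/17593) = (14675/5116 + √1238/2558) + 319935300/17593 = 1637047172075/90005788 + √1238/2558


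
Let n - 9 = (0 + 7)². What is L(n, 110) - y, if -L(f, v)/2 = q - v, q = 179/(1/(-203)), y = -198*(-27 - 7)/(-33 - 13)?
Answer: 1679928/23 ≈ 73040.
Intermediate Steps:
n = 58 (n = 9 + (0 + 7)² = 9 + 7² = 9 + 49 = 58)
y = -3366/23 (y = -(-6732)/(-46) = -(-6732)*(-1)/46 = -198*17/23 = -3366/23 ≈ -146.35)
q = -36337 (q = 179/(-1/203) = 179*(-203) = -36337)
L(f, v) = 72674 + 2*v (L(f, v) = -2*(-36337 - v) = 72674 + 2*v)
L(n, 110) - y = (72674 + 2*110) - 1*(-3366/23) = (72674 + 220) + 3366/23 = 72894 + 3366/23 = 1679928/23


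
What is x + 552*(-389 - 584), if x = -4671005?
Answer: -5208101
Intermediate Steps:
x + 552*(-389 - 584) = -4671005 + 552*(-389 - 584) = -4671005 + 552*(-973) = -4671005 - 537096 = -5208101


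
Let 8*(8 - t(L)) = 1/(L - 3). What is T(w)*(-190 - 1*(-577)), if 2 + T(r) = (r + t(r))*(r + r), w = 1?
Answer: 49923/8 ≈ 6240.4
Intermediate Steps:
t(L) = 8 - 1/(8*(-3 + L)) (t(L) = 8 - 1/(8*(L - 3)) = 8 - 1/(8*(-3 + L)))
T(r) = -2 + 2*r*(r + (-193 + 64*r)/(8*(-3 + r))) (T(r) = -2 + (r + (-193 + 64*r)/(8*(-3 + r)))*(r + r) = -2 + (r + (-193 + 64*r)/(8*(-3 + r)))*(2*r) = -2 + 2*r*(r + (-193 + 64*r)/(8*(-3 + r))))
T(w)*(-190 - 1*(-577)) = ((24 - 201*1 + 8*1³ + 40*1²)/(4*(-3 + 1)))*(-190 - 1*(-577)) = ((¼)*(24 - 201 + 8*1 + 40*1)/(-2))*(-190 + 577) = ((¼)*(-½)*(24 - 201 + 8 + 40))*387 = ((¼)*(-½)*(-129))*387 = (129/8)*387 = 49923/8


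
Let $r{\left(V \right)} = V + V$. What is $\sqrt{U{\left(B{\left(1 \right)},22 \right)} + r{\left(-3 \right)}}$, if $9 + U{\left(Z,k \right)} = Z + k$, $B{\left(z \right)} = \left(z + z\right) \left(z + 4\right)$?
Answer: $\sqrt{17} \approx 4.1231$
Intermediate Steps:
$r{\left(V \right)} = 2 V$
$B{\left(z \right)} = 2 z \left(4 + z\right)$
$U{\left(Z,k \right)} = -9 + Z + k$ ($U{\left(Z,k \right)} = -9 + \left(Z + k\right) = -9 + Z + k$)
$\sqrt{U{\left(B{\left(1 \right)},22 \right)} + r{\left(-3 \right)}} = \sqrt{\left(-9 + 2 \cdot 1 \left(4 + 1\right) + 22\right) + 2 \left(-3\right)} = \sqrt{\left(-9 + 2 \cdot 1 \cdot 5 + 22\right) - 6} = \sqrt{\left(-9 + 10 + 22\right) - 6} = \sqrt{23 - 6} = \sqrt{17}$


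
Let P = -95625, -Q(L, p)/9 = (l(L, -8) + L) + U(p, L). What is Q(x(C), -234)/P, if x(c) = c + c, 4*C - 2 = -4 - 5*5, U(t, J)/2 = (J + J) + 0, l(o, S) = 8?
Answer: -7/1250 ≈ -0.0056000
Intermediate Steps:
U(t, J) = 4*J (U(t, J) = 2*((J + J) + 0) = 2*(2*J + 0) = 2*(2*J) = 4*J)
C = -27/4 (C = ½ + (-4 - 5*5)/4 = ½ + (-4 - 25)/4 = ½ + (¼)*(-29) = ½ - 29/4 = -27/4 ≈ -6.7500)
x(c) = 2*c
Q(L, p) = -72 - 45*L (Q(L, p) = -9*((8 + L) + 4*L) = -9*(8 + 5*L) = -72 - 45*L)
Q(x(C), -234)/P = (-72 - 90*(-27)/4)/(-95625) = (-72 - 45*(-27/2))*(-1/95625) = (-72 + 1215/2)*(-1/95625) = (1071/2)*(-1/95625) = -7/1250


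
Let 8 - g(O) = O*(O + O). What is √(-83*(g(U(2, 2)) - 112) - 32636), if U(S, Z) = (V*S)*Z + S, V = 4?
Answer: 2*√7445 ≈ 172.57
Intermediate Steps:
U(S, Z) = S + 4*S*Z (U(S, Z) = (4*S)*Z + S = 4*S*Z + S = S + 4*S*Z)
g(O) = 8 - 2*O² (g(O) = 8 - O*(O + O) = 8 - O*2*O = 8 - 2*O²)
√(-83*(g(U(2, 2)) - 112) - 32636) = √(-83*((8 - 2*4*(1 + 4*2)²) - 112) - 32636) = √(-83*((8 - 2*4*(1 + 8)²) - 112) - 32636) = √(-83*((8 - 2*(2*9)²) - 112) - 32636) = √(-83*((8 - 2*18²) - 112) - 32636) = √(-83*((8 - 2*324) - 112) - 32636) = √(-83*((8 - 648) - 112) - 32636) = √(-83*(-640 - 112) - 32636) = √(-83*(-752) - 32636) = √(62416 - 32636) = √29780 = 2*√7445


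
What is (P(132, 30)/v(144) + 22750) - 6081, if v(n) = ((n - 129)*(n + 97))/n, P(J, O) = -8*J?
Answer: 20035457/1205 ≈ 16627.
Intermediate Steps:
v(n) = (-129 + n)*(97 + n)/n (v(n) = ((-129 + n)*(97 + n))/n = (-129 + n)*(97 + n)/n)
(P(132, 30)/v(144) + 22750) - 6081 = ((-8*132)/(-32 + 144 - 12513/144) + 22750) - 6081 = (-1056/(-32 + 144 - 12513*1/144) + 22750) - 6081 = (-1056/(-32 + 144 - 4171/48) + 22750) - 6081 = (-1056/1205/48 + 22750) - 6081 = (-1056*48/1205 + 22750) - 6081 = (-50688/1205 + 22750) - 6081 = 27363062/1205 - 6081 = 20035457/1205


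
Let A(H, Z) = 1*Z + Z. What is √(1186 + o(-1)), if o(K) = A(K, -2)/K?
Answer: √1190 ≈ 34.496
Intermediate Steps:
A(H, Z) = 2*Z (A(H, Z) = Z + Z = 2*Z)
o(K) = -4/K (o(K) = (2*(-2))/K = -4/K)
√(1186 + o(-1)) = √(1186 - 4/(-1)) = √(1186 - 4*(-1)) = √(1186 + 4) = √1190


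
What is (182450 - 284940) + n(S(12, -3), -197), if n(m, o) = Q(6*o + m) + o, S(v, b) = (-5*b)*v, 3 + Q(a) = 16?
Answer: -102674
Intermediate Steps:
Q(a) = 13 (Q(a) = -3 + 16 = 13)
S(v, b) = -5*b*v
n(m, o) = 13 + o
(182450 - 284940) + n(S(12, -3), -197) = (182450 - 284940) + (13 - 197) = -102490 - 184 = -102674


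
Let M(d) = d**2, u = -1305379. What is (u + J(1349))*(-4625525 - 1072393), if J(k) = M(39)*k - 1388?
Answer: -4245302180916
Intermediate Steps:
J(k) = -1388 + 1521*k (J(k) = 39**2*k - 1388 = 1521*k - 1388 = -1388 + 1521*k)
(u + J(1349))*(-4625525 - 1072393) = (-1305379 + (-1388 + 1521*1349))*(-4625525 - 1072393) = (-1305379 + (-1388 + 2051829))*(-5697918) = (-1305379 + 2050441)*(-5697918) = 745062*(-5697918) = -4245302180916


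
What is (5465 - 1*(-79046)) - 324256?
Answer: -239745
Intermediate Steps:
(5465 - 1*(-79046)) - 324256 = (5465 + 79046) - 324256 = 84511 - 324256 = -239745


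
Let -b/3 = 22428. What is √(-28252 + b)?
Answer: 4*I*√5971 ≈ 309.09*I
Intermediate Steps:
b = -67284 (b = -3*22428 = -67284)
√(-28252 + b) = √(-28252 - 67284) = √(-95536) = 4*I*√5971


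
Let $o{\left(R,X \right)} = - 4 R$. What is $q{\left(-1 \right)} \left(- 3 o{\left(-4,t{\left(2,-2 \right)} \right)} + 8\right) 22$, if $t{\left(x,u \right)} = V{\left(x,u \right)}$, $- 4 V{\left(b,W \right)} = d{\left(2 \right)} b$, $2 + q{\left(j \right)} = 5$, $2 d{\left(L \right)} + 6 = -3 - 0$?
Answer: $-2640$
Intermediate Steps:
$d{\left(L \right)} = - \frac{9}{2}$ ($d{\left(L \right)} = -3 + \frac{-3 - 0}{2} = -3 + \frac{-3 + 0}{2} = -3 + \frac{1}{2} \left(-3\right) = -3 - \frac{3}{2} = - \frac{9}{2}$)
$q{\left(j \right)} = 3$ ($q{\left(j \right)} = -2 + 5 = 3$)
$V{\left(b,W \right)} = \frac{9 b}{8}$ ($V{\left(b,W \right)} = - \frac{\left(- \frac{9}{2}\right) b}{4} = \frac{9 b}{8}$)
$t{\left(x,u \right)} = \frac{9 x}{8}$
$q{\left(-1 \right)} \left(- 3 o{\left(-4,t{\left(2,-2 \right)} \right)} + 8\right) 22 = 3 \left(- 3 \left(\left(-4\right) \left(-4\right)\right) + 8\right) 22 = 3 \left(\left(-3\right) 16 + 8\right) 22 = 3 \left(-48 + 8\right) 22 = 3 \left(-40\right) 22 = \left(-120\right) 22 = -2640$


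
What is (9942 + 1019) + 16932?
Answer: 27893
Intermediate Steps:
(9942 + 1019) + 16932 = 10961 + 16932 = 27893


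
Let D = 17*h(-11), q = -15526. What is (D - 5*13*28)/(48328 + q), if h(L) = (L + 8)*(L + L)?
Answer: -349/16401 ≈ -0.021279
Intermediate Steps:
h(L) = 2*L*(8 + L) (h(L) = (8 + L)*(2*L) = 2*L*(8 + L))
D = 1122 (D = 17*(2*(-11)*(8 - 11)) = 17*(2*(-11)*(-3)) = 17*66 = 1122)
(D - 5*13*28)/(48328 + q) = (1122 - 5*13*28)/(48328 - 15526) = (1122 - 65*28)/32802 = (1122 - 1820)*(1/32802) = -698*1/32802 = -349/16401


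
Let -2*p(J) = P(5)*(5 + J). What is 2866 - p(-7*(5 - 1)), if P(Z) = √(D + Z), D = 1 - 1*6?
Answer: 2866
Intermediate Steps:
D = -5 (D = 1 - 6 = -5)
P(Z) = √(-5 + Z)
p(J) = 0 (p(J) = -√(-5 + 5)*(5 + J)/2 = -√0*(5 + J)/2 = -0*(5 + J) = -½*0 = 0)
2866 - p(-7*(5 - 1)) = 2866 - 1*0 = 2866 + 0 = 2866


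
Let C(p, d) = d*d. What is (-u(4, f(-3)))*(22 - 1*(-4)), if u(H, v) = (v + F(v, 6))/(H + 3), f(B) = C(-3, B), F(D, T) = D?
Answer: -468/7 ≈ -66.857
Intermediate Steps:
C(p, d) = d²
f(B) = B²
u(H, v) = 2*v/(3 + H) (u(H, v) = (v + v)/(H + 3) = (2*v)/(3 + H) = 2*v/(3 + H))
(-u(4, f(-3)))*(22 - 1*(-4)) = (-2*(-3)²/(3 + 4))*(22 - 1*(-4)) = (-2*9/7)*(22 + 4) = -2*9/7*26 = -1*18/7*26 = -18/7*26 = -468/7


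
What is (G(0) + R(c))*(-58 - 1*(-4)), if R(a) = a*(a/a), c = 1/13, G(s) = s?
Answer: -54/13 ≈ -4.1538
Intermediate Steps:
c = 1/13 ≈ 0.076923
R(a) = a (R(a) = a*1 = a)
(G(0) + R(c))*(-58 - 1*(-4)) = (0 + 1/13)*(-58 - 1*(-4)) = (-58 + 4)/13 = (1/13)*(-54) = -54/13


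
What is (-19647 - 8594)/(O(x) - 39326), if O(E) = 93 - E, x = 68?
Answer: 28241/39301 ≈ 0.71858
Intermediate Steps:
(-19647 - 8594)/(O(x) - 39326) = (-19647 - 8594)/((93 - 1*68) - 39326) = -28241/((93 - 68) - 39326) = -28241/(25 - 39326) = -28241/(-39301) = -28241*(-1/39301) = 28241/39301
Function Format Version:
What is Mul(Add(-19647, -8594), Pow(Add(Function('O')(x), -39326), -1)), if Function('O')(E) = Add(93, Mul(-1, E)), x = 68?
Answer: Rational(28241, 39301) ≈ 0.71858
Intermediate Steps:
Mul(Add(-19647, -8594), Pow(Add(Function('O')(x), -39326), -1)) = Mul(Add(-19647, -8594), Pow(Add(Add(93, Mul(-1, 68)), -39326), -1)) = Mul(-28241, Pow(Add(Add(93, -68), -39326), -1)) = Mul(-28241, Pow(Add(25, -39326), -1)) = Mul(-28241, Pow(-39301, -1)) = Mul(-28241, Rational(-1, 39301)) = Rational(28241, 39301)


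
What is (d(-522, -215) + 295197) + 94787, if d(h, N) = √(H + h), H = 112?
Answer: 389984 + I*√410 ≈ 3.8998e+5 + 20.248*I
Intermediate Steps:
d(h, N) = √(112 + h)
(d(-522, -215) + 295197) + 94787 = (√(112 - 522) + 295197) + 94787 = (√(-410) + 295197) + 94787 = (I*√410 + 295197) + 94787 = (295197 + I*√410) + 94787 = 389984 + I*√410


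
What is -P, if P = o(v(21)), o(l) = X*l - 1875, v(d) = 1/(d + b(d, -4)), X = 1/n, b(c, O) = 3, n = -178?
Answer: 8010001/4272 ≈ 1875.0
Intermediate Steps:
X = -1/178 (X = 1/(-178) = -1/178 ≈ -0.0056180)
v(d) = 1/(3 + d) (v(d) = 1/(d + 3) = 1/(3 + d))
o(l) = -1875 - l/178 (o(l) = -l/178 - 1875 = -1875 - l/178)
P = -8010001/4272 (P = -1875 - 1/(178*(3 + 21)) = -1875 - 1/178/24 = -1875 - 1/178*1/24 = -1875 - 1/4272 = -8010001/4272 ≈ -1875.0)
-P = -1*(-8010001/4272) = 8010001/4272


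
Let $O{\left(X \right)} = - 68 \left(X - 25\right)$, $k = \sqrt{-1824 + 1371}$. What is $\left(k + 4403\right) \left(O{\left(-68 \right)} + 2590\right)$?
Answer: $39248342 + 8914 i \sqrt{453} \approx 3.9248 \cdot 10^{7} + 1.8972 \cdot 10^{5} i$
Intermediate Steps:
$k = i \sqrt{453}$ ($k = \sqrt{-453} = i \sqrt{453} \approx 21.284 i$)
$O{\left(X \right)} = 1700 - 68 X$ ($O{\left(X \right)} = - 68 \left(-25 + X\right) = 1700 - 68 X$)
$\left(k + 4403\right) \left(O{\left(-68 \right)} + 2590\right) = \left(i \sqrt{453} + 4403\right) \left(\left(1700 - -4624\right) + 2590\right) = \left(4403 + i \sqrt{453}\right) \left(\left(1700 + 4624\right) + 2590\right) = \left(4403 + i \sqrt{453}\right) \left(6324 + 2590\right) = \left(4403 + i \sqrt{453}\right) 8914 = 39248342 + 8914 i \sqrt{453}$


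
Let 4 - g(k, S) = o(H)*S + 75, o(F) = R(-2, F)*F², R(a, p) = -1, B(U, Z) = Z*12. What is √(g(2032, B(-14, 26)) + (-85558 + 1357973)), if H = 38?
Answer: 2*√430718 ≈ 1312.6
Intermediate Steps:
B(U, Z) = 12*Z
o(F) = -F²
g(k, S) = -71 + 1444*S (g(k, S) = 4 - ((-1*38²)*S + 75) = 4 - ((-1*1444)*S + 75) = 4 - (-1444*S + 75) = 4 - (75 - 1444*S) = 4 + (-75 + 1444*S) = -71 + 1444*S)
√(g(2032, B(-14, 26)) + (-85558 + 1357973)) = √((-71 + 1444*(12*26)) + (-85558 + 1357973)) = √((-71 + 1444*312) + 1272415) = √((-71 + 450528) + 1272415) = √(450457 + 1272415) = √1722872 = 2*√430718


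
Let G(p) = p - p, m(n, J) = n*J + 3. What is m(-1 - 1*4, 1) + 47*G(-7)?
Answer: -2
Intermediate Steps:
m(n, J) = 3 + J*n (m(n, J) = J*n + 3 = 3 + J*n)
G(p) = 0
m(-1 - 1*4, 1) + 47*G(-7) = (3 + 1*(-1 - 1*4)) + 47*0 = (3 + 1*(-1 - 4)) + 0 = (3 + 1*(-5)) + 0 = (3 - 5) + 0 = -2 + 0 = -2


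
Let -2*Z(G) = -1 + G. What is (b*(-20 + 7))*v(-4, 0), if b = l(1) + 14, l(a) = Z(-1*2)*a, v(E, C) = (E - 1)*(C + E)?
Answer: -4030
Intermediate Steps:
Z(G) = 1/2 - G/2 (Z(G) = -(-1 + G)/2 = 1/2 - G/2)
v(E, C) = (-1 + E)*(C + E)
l(a) = 3*a/2 (l(a) = (1/2 - (-1)*2/2)*a = (1/2 - 1/2*(-2))*a = (1/2 + 1)*a = 3*a/2)
b = 31/2 (b = (3/2)*1 + 14 = 3/2 + 14 = 31/2 ≈ 15.500)
(b*(-20 + 7))*v(-4, 0) = (31*(-20 + 7)/2)*((-4)**2 - 1*0 - 1*(-4) + 0*(-4)) = ((31/2)*(-13))*(16 + 0 + 4 + 0) = -403/2*20 = -4030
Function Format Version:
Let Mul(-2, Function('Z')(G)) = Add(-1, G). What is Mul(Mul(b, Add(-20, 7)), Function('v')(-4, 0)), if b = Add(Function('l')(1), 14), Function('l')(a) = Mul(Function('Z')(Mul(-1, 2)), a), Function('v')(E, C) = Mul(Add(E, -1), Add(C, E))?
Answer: -4030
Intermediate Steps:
Function('Z')(G) = Add(Rational(1, 2), Mul(Rational(-1, 2), G)) (Function('Z')(G) = Mul(Rational(-1, 2), Add(-1, G)) = Add(Rational(1, 2), Mul(Rational(-1, 2), G)))
Function('v')(E, C) = Mul(Add(-1, E), Add(C, E))
Function('l')(a) = Mul(Rational(3, 2), a) (Function('l')(a) = Mul(Add(Rational(1, 2), Mul(Rational(-1, 2), Mul(-1, 2))), a) = Mul(Add(Rational(1, 2), Mul(Rational(-1, 2), -2)), a) = Mul(Add(Rational(1, 2), 1), a) = Mul(Rational(3, 2), a))
b = Rational(31, 2) (b = Add(Mul(Rational(3, 2), 1), 14) = Add(Rational(3, 2), 14) = Rational(31, 2) ≈ 15.500)
Mul(Mul(b, Add(-20, 7)), Function('v')(-4, 0)) = Mul(Mul(Rational(31, 2), Add(-20, 7)), Add(Pow(-4, 2), Mul(-1, 0), Mul(-1, -4), Mul(0, -4))) = Mul(Mul(Rational(31, 2), -13), Add(16, 0, 4, 0)) = Mul(Rational(-403, 2), 20) = -4030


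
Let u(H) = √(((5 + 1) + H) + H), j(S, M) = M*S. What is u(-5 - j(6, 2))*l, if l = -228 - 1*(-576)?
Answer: 696*I*√7 ≈ 1841.4*I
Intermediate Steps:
u(H) = √(6 + 2*H) (u(H) = √((6 + H) + H) = √(6 + 2*H))
l = 348 (l = -228 + 576 = 348)
u(-5 - j(6, 2))*l = √(6 + 2*(-5 - 2*6))*348 = √(6 + 2*(-5 - 1*12))*348 = √(6 + 2*(-5 - 12))*348 = √(6 + 2*(-17))*348 = √(6 - 34)*348 = √(-28)*348 = (2*I*√7)*348 = 696*I*√7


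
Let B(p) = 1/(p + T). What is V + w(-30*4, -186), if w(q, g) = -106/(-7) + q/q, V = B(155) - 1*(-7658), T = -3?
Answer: 8165295/1064 ≈ 7674.1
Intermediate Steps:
B(p) = 1/(-3 + p) (B(p) = 1/(p - 3) = 1/(-3 + p))
V = 1164017/152 (V = 1/(-3 + 155) - 1*(-7658) = 1/152 + 7658 = 1164017/152 ≈ 7658.0)
w(q, g) = 113/7 (w(q, g) = -106*(-⅐) + 1 = 106/7 + 1 = 113/7)
V + w(-30*4, -186) = 1164017/152 + 113/7 = 8165295/1064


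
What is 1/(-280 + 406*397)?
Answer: 1/160902 ≈ 6.2150e-6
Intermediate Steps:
1/(-280 + 406*397) = 1/(-280 + 161182) = 1/160902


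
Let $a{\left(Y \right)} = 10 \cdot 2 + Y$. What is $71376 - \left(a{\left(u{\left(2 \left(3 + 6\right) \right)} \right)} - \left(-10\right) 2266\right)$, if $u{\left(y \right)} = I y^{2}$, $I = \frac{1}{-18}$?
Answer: $48714$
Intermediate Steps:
$I = - \frac{1}{18} \approx -0.055556$
$u{\left(y \right)} = - \frac{y^{2}}{18}$
$a{\left(Y \right)} = 20 + Y$
$71376 - \left(a{\left(u{\left(2 \left(3 + 6\right) \right)} \right)} - \left(-10\right) 2266\right) = 71376 - \left(\left(20 - \frac{\left(2 \left(3 + 6\right)\right)^{2}}{18}\right) - \left(-10\right) 2266\right) = 71376 - \left(\left(20 - \frac{\left(2 \cdot 9\right)^{2}}{18}\right) - -22660\right) = 71376 - \left(\left(20 - \frac{18^{2}}{18}\right) + 22660\right) = 71376 - \left(\left(20 - 18\right) + 22660\right) = 71376 - \left(2 + 22660\right) = 71376 - 22662 = 48714$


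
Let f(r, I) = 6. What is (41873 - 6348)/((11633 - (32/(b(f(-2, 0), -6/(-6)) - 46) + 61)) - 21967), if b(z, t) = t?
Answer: -1598625/467743 ≈ -3.4177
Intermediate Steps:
(41873 - 6348)/((11633 - (32/(b(f(-2, 0), -6/(-6)) - 46) + 61)) - 21967) = (41873 - 6348)/((11633 - (32/(-6/(-6) - 46) + 61)) - 21967) = 35525/((11633 - (32/(-6*(-⅙) - 46) + 61)) - 21967) = 35525/((11633 - (32/(1 - 46) + 61)) - 21967) = 35525/((11633 - (32/(-45) + 61)) - 21967) = 35525/((11633 - (-1/45*32 + 61)) - 21967) = 35525/((11633 - (-32/45 + 61)) - 21967) = 35525/((11633 - 1*2713/45) - 21967) = 35525/((11633 - 2713/45) - 21967) = 35525/(520772/45 - 21967) = 35525/(-467743/45) = 35525*(-45/467743) = -1598625/467743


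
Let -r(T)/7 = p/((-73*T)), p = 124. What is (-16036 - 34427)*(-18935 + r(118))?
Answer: 4115389408893/4307 ≈ 9.5551e+8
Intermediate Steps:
r(T) = 868/(73*T) (r(T) = -868/((-73*T)) = -868*(-1/(73*T)) = -(-868)/(73*T) = 868/(73*T))
(-16036 - 34427)*(-18935 + r(118)) = (-16036 - 34427)*(-18935 + (868/73)/118) = -50463*(-18935 + (868/73)*(1/118)) = -50463*(-18935 + 434/4307) = -50463*(-81552611/4307) = 4115389408893/4307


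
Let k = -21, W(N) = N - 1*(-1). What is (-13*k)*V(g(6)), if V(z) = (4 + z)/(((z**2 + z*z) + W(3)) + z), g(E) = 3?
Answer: 1911/25 ≈ 76.440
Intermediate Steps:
W(N) = 1 + N (W(N) = N + 1 = 1 + N)
V(z) = (4 + z)/(4 + z + 2*z**2) (V(z) = (4 + z)/(((z**2 + z*z) + (1 + 3)) + z) = (4 + z)/(((z**2 + z**2) + 4) + z) = (4 + z)/((2*z**2 + 4) + z) = (4 + z)/((4 + 2*z**2) + z) = (4 + z)/(4 + z + 2*z**2))
(-13*k)*V(g(6)) = (-13*(-21))*((4 + 3)/(4 + 3 + 2*3**2)) = 273*(7/(4 + 3 + 2*9)) = 273*(7/(4 + 3 + 18)) = 273*(7/25) = 1911/25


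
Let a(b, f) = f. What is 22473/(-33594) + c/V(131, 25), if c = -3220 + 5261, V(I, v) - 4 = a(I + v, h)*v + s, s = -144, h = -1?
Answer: -2190103/167970 ≈ -13.039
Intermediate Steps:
V(I, v) = -140 - v (V(I, v) = 4 + (-v - 144) = 4 + (-144 - v) = -140 - v)
c = 2041
22473/(-33594) + c/V(131, 25) = 22473/(-33594) + 2041/(-140 - 1*25) = 22473*(-1/33594) + 2041/(-140 - 25) = -681/1018 + 2041/(-165) = -681/1018 + 2041*(-1/165) = -681/1018 - 2041/165 = -2190103/167970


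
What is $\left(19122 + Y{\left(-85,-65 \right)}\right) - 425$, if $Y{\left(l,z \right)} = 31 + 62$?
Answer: $18790$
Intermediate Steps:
$Y{\left(l,z \right)} = 93$
$\left(19122 + Y{\left(-85,-65 \right)}\right) - 425 = \left(19122 + 93\right) - 425 = 19215 - 425 = 18790$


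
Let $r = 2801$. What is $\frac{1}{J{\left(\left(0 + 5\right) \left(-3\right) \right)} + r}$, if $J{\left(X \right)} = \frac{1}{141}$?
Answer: $\frac{141}{394942} \approx 0.00035701$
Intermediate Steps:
$J{\left(X \right)} = \frac{1}{141}$
$\frac{1}{J{\left(\left(0 + 5\right) \left(-3\right) \right)} + r} = \frac{1}{\frac{1}{141} + 2801} = \frac{1}{\frac{394942}{141}} = \frac{141}{394942}$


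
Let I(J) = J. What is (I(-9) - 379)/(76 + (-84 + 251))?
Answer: -388/243 ≈ -1.5967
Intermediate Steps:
(I(-9) - 379)/(76 + (-84 + 251)) = (-9 - 379)/(76 + (-84 + 251)) = -388/(76 + 167) = -388/243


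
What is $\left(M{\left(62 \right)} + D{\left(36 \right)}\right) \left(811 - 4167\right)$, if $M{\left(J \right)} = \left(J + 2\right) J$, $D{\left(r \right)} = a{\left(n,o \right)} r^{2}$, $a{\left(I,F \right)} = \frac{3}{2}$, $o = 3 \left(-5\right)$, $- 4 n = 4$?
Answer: $-19840672$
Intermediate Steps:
$n = -1$ ($n = \left(- \frac{1}{4}\right) 4 = -1$)
$o = -15$
$a{\left(I,F \right)} = \frac{3}{2}$ ($a{\left(I,F \right)} = 3 \cdot \frac{1}{2} = \frac{3}{2}$)
$D{\left(r \right)} = \frac{3 r^{2}}{2}$
$M{\left(J \right)} = J \left(2 + J\right)$ ($M{\left(J \right)} = \left(2 + J\right) J = J \left(2 + J\right)$)
$\left(M{\left(62 \right)} + D{\left(36 \right)}\right) \left(811 - 4167\right) = \left(62 \left(2 + 62\right) + \frac{3 \cdot 36^{2}}{2}\right) \left(811 - 4167\right) = \left(62 \cdot 64 + \frac{3}{2} \cdot 1296\right) \left(-3356\right) = \left(3968 + 1944\right) \left(-3356\right) = 5912 \left(-3356\right) = -19840672$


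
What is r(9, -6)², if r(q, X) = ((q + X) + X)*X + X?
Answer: 144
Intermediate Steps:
r(q, X) = X + X*(q + 2*X) (r(q, X) = ((X + q) + X)*X + X = (q + 2*X)*X + X = X*(q + 2*X) + X = X + X*(q + 2*X))
r(9, -6)² = (-6*(1 + 9 + 2*(-6)))² = (-6*(1 + 9 - 12))² = (-6*(-2))² = 12² = 144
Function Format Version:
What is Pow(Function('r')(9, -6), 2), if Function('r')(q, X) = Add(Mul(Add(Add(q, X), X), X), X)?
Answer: 144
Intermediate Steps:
Function('r')(q, X) = Add(X, Mul(X, Add(q, Mul(2, X)))) (Function('r')(q, X) = Add(Mul(Add(Add(X, q), X), X), X) = Add(Mul(Add(q, Mul(2, X)), X), X) = Add(Mul(X, Add(q, Mul(2, X))), X) = Add(X, Mul(X, Add(q, Mul(2, X)))))
Pow(Function('r')(9, -6), 2) = Pow(Mul(-6, Add(1, 9, Mul(2, -6))), 2) = Pow(Mul(-6, Add(1, 9, -12)), 2) = Pow(Mul(-6, -2), 2) = Pow(12, 2) = 144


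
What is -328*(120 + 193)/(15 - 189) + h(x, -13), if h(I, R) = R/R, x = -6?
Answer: 51419/87 ≈ 591.02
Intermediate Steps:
h(I, R) = 1
-328*(120 + 193)/(15 - 189) + h(x, -13) = -328*(120 + 193)/(15 - 189) + 1 = -102664/(-174) + 1 = -102664*(-1)/174 + 1 = -328*(-313/174) + 1 = 51332/87 + 1 = 51419/87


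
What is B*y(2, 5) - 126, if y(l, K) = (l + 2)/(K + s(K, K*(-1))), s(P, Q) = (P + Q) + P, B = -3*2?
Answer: -642/5 ≈ -128.40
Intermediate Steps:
B = -6
s(P, Q) = Q + 2*P
y(l, K) = (2 + l)/(2*K) (y(l, K) = (l + 2)/(K + (K*(-1) + 2*K)) = (2 + l)/(K + (-K + 2*K)) = (2 + l)/(K + K) = (2 + l)/((2*K)) = (2 + l)*(1/(2*K)) = (2 + l)/(2*K))
B*y(2, 5) - 126 = -3*(2 + 2)/5 - 126 = -3*4/5 - 126 = -6*⅖ - 126 = -12/5 - 126 = -642/5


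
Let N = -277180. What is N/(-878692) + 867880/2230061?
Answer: 345181880235/489884190053 ≈ 0.70462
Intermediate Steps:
N/(-878692) + 867880/2230061 = -277180/(-878692) + 867880/2230061 = -277180*(-1/878692) + 867880*(1/2230061) = 69295/219673 + 867880/2230061 = 345181880235/489884190053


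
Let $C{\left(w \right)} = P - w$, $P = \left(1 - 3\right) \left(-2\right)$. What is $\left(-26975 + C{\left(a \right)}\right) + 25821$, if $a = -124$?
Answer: $-1026$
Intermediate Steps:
$P = 4$ ($P = \left(-2\right) \left(-2\right) = 4$)
$C{\left(w \right)} = 4 - w$
$\left(-26975 + C{\left(a \right)}\right) + 25821 = \left(-26975 + \left(4 - -124\right)\right) + 25821 = \left(-26975 + \left(4 + 124\right)\right) + 25821 = \left(-26975 + 128\right) + 25821 = -26847 + 25821 = -1026$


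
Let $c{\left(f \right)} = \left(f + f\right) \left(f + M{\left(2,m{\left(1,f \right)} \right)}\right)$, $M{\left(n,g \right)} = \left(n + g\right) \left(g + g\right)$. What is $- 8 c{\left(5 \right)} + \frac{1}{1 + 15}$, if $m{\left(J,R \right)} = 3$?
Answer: $- \frac{44799}{16} \approx -2799.9$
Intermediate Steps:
$M{\left(n,g \right)} = 2 g \left(g + n\right)$ ($M{\left(n,g \right)} = \left(g + n\right) 2 g = 2 g \left(g + n\right)$)
$c{\left(f \right)} = 2 f \left(30 + f\right)$ ($c{\left(f \right)} = \left(f + f\right) \left(f + 2 \cdot 3 \left(3 + 2\right)\right) = 2 f \left(f + 2 \cdot 3 \cdot 5\right) = 2 f \left(f + 30\right) = 2 f \left(30 + f\right)$)
$- 8 c{\left(5 \right)} + \frac{1}{1 + 15} = - 8 \cdot 2 \cdot 5 \left(30 + 5\right) + \frac{1}{1 + 15} = - 8 \cdot 2 \cdot 5 \cdot 35 + \frac{1}{16} = \left(-8\right) 350 + \frac{1}{16} = -2800 + \frac{1}{16} = - \frac{44799}{16}$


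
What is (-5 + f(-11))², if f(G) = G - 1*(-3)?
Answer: 169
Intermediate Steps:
f(G) = 3 + G (f(G) = G + 3 = 3 + G)
(-5 + f(-11))² = (-5 + (3 - 11))² = (-5 - 8)² = (-13)² = 169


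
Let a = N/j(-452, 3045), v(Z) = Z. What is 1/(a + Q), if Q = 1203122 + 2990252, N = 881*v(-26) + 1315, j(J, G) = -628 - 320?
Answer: 316/1325113381 ≈ 2.3847e-7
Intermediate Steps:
j(J, G) = -948
N = -21591 (N = 881*(-26) + 1315 = -22906 + 1315 = -21591)
Q = 4193374
a = 7197/316 (a = -21591/(-948) = -21591*(-1/948) = 7197/316 ≈ 22.775)
1/(a + Q) = 1/(7197/316 + 4193374) = 1/(1325113381/316) = 316/1325113381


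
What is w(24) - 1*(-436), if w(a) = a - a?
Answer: 436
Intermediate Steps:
w(a) = 0
w(24) - 1*(-436) = 0 - 1*(-436) = 0 + 436 = 436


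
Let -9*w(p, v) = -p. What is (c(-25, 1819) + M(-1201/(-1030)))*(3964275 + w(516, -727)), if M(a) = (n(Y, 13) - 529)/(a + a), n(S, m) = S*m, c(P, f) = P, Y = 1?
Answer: -3517532257705/3603 ≈ -9.7628e+8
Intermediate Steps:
w(p, v) = p/9 (w(p, v) = -(-1)*p/9 = p/9)
M(a) = -258/a (M(a) = (1*13 - 529)/(a + a) = (13 - 529)/((2*a)) = -258/a)
(c(-25, 1819) + M(-1201/(-1030)))*(3964275 + w(516, -727)) = (-25 - 258/((-1201/(-1030))))*(3964275 + (1/9)*516) = (-25 - 258/((-1201*(-1/1030))))*(3964275 + 172/3) = (-25 - 258/1201/1030)*(11892997/3) = (-25 - 258*1030/1201)*(11892997/3) = (-25 - 265740/1201)*(11892997/3) = -295765/1201*11892997/3 = -3517532257705/3603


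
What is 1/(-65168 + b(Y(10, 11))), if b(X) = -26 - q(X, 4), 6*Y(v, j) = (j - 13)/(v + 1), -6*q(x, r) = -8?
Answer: -3/195586 ≈ -1.5339e-5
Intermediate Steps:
q(x, r) = 4/3 (q(x, r) = -⅙*(-8) = 4/3)
Y(v, j) = (-13 + j)/(6*(1 + v)) (Y(v, j) = ((j - 13)/(v + 1))/6 = ((-13 + j)/(1 + v))/6 = (-13 + j)/(6*(1 + v)))
b(X) = -82/3 (b(X) = -26 - 1*4/3 = -26 - 4/3 = -82/3)
1/(-65168 + b(Y(10, 11))) = 1/(-65168 - 82/3) = 1/(-195586/3) = -3/195586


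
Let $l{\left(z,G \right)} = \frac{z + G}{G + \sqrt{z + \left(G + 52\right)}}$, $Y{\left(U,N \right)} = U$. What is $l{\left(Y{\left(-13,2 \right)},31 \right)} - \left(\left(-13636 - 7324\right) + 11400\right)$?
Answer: $\frac{946502}{99} - \frac{2 \sqrt{70}}{99} \approx 9560.5$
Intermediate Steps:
$l{\left(z,G \right)} = \frac{G + z}{G + \sqrt{52 + G + z}}$ ($l{\left(z,G \right)} = \frac{G + z}{G + \sqrt{z + \left(52 + G\right)}} = \frac{G + z}{G + \sqrt{52 + G + z}}$)
$l{\left(Y{\left(-13,2 \right)},31 \right)} - \left(\left(-13636 - 7324\right) + 11400\right) = \frac{31 - 13}{31 + \sqrt{52 + 31 - 13}} - \left(\left(-13636 - 7324\right) + 11400\right) = \frac{1}{31 + \sqrt{70}} \cdot 18 - \left(\left(-13636 - 7324\right) + 11400\right) = \frac{18}{31 + \sqrt{70}} - \left(-20960 + 11400\right) = \frac{18}{31 + \sqrt{70}} - -9560 = \frac{18}{31 + \sqrt{70}} + 9560 = 9560 + \frac{18}{31 + \sqrt{70}}$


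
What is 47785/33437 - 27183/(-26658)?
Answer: 727590167/297121182 ≈ 2.4488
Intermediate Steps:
47785/33437 - 27183/(-26658) = 47785*(1/33437) - 27183*(-1/26658) = 47785/33437 + 9061/8886 = 727590167/297121182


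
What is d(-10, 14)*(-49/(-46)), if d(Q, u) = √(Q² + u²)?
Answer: 49*√74/23 ≈ 18.327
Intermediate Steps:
d(-10, 14)*(-49/(-46)) = √((-10)² + 14²)*(-49/(-46)) = √(100 + 196)*(-49*(-1/46)) = √296*(49/46) = (2*√74)*(49/46) = 49*√74/23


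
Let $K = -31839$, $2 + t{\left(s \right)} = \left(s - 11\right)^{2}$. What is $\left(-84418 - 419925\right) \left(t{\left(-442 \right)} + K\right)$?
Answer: $-87436937224$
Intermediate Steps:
$t{\left(s \right)} = -2 + \left(-11 + s\right)^{2}$ ($t{\left(s \right)} = -2 + \left(s - 11\right)^{2} = -2 + \left(-11 + s\right)^{2}$)
$\left(-84418 - 419925\right) \left(t{\left(-442 \right)} + K\right) = \left(-84418 - 419925\right) \left(\left(-2 + \left(-11 - 442\right)^{2}\right) - 31839\right) = - 504343 \left(\left(-2 + \left(-453\right)^{2}\right) - 31839\right) = - 504343 \left(\left(-2 + 205209\right) - 31839\right) = - 504343 \left(205207 - 31839\right) = \left(-504343\right) 173368 = -87436937224$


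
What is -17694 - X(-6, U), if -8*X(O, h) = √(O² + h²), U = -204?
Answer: -17694 + 3*√1157/4 ≈ -17669.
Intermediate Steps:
X(O, h) = -√(O² + h²)/8
-17694 - X(-6, U) = -17694 - (-1)*√((-6)² + (-204)²)/8 = -17694 - (-1)*√(36 + 41616)/8 = -17694 - (-1)*√41652/8 = -17694 - (-1)*6*√1157/8 = -17694 - (-3)*√1157/4 = -17694 + 3*√1157/4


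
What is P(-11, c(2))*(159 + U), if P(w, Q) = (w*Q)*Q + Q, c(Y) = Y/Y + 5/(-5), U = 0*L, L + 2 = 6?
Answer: 0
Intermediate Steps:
L = 4 (L = -2 + 6 = 4)
U = 0 (U = 0*4 = 0)
c(Y) = 0 (c(Y) = 1 + 5*(-1/5) = 1 - 1 = 0)
P(w, Q) = Q + w*Q**2 (P(w, Q) = (Q*w)*Q + Q = w*Q**2 + Q = Q + w*Q**2)
P(-11, c(2))*(159 + U) = (0*(1 + 0*(-11)))*(159 + 0) = (0*(1 + 0))*159 = (0*1)*159 = 0*159 = 0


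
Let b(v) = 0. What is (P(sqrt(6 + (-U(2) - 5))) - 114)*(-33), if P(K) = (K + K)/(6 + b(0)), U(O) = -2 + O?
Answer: 3751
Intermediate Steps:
P(K) = K/3 (P(K) = (K + K)/(6 + 0) = (2*K)/6 = (2*K)*(1/6) = K/3)
(P(sqrt(6 + (-U(2) - 5))) - 114)*(-33) = (sqrt(6 + (-(-2 + 2) - 5))/3 - 114)*(-33) = (sqrt(6 + (-1*0 - 5))/3 - 114)*(-33) = (sqrt(6 + (0 - 5))/3 - 114)*(-33) = (sqrt(6 - 5)/3 - 114)*(-33) = (sqrt(1)/3 - 114)*(-33) = ((1/3)*1 - 114)*(-33) = (1/3 - 114)*(-33) = -341/3*(-33) = 3751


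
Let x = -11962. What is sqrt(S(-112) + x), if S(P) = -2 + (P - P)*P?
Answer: 2*I*sqrt(2991) ≈ 109.38*I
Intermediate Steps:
S(P) = -2 (S(P) = -2 + 0*P = -2 + 0 = -2)
sqrt(S(-112) + x) = sqrt(-2 - 11962) = sqrt(-11964) = 2*I*sqrt(2991)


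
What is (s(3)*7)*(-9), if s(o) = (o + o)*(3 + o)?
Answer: -2268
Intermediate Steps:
s(o) = 2*o*(3 + o) (s(o) = (2*o)*(3 + o) = 2*o*(3 + o))
(s(3)*7)*(-9) = ((2*3*(3 + 3))*7)*(-9) = ((2*3*6)*7)*(-9) = (36*7)*(-9) = 252*(-9) = -2268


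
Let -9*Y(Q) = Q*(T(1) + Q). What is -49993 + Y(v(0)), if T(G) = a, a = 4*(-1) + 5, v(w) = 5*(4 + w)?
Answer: -150119/3 ≈ -50040.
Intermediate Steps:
v(w) = 20 + 5*w
a = 1 (a = -4 + 5 = 1)
T(G) = 1
Y(Q) = -Q*(1 + Q)/9
-49993 + Y(v(0)) = -49993 - (20 + 5*0)*(1 + (20 + 5*0))/9 = -49993 - (20 + 0)*(1 + (20 + 0))/9 = -49993 - ⅑*20*(1 + 20) = -49993 - ⅑*20*21 = -49993 - 140/3 = -150119/3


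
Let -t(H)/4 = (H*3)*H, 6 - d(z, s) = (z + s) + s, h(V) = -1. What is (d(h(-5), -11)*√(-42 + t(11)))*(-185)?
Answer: -16095*I*√166 ≈ -2.0737e+5*I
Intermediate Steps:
d(z, s) = 6 - z - 2*s (d(z, s) = 6 - ((z + s) + s) = 6 - ((s + z) + s) = 6 - (z + 2*s) = 6 + (-z - 2*s) = 6 - z - 2*s)
t(H) = -12*H² (t(H) = -4*H*3*H = -4*3*H*H = -12*H²)
(d(h(-5), -11)*√(-42 + t(11)))*(-185) = ((6 - 1*(-1) - 2*(-11))*√(-42 - 12*11²))*(-185) = ((6 + 1 + 22)*√(-42 - 12*121))*(-185) = (29*√(-42 - 1452))*(-185) = (29*√(-1494))*(-185) = (29*(3*I*√166))*(-185) = (87*I*√166)*(-185) = -16095*I*√166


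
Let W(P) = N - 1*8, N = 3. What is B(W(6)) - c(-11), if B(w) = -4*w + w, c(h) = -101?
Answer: 116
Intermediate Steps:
W(P) = -5 (W(P) = 3 - 1*8 = 3 - 8 = -5)
B(w) = -3*w
B(W(6)) - c(-11) = -3*(-5) - 1*(-101) = 15 + 101 = 116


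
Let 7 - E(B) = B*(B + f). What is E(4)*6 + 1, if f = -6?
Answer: 91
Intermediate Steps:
E(B) = 7 - B*(-6 + B) (E(B) = 7 - B*(B - 6) = 7 - B*(-6 + B))
E(4)*6 + 1 = (7 - 1*4**2 + 6*4)*6 + 1 = (7 - 1*16 + 24)*6 + 1 = (7 - 16 + 24)*6 + 1 = 15*6 + 1 = 90 + 1 = 91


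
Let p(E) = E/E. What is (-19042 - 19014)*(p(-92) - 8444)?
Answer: 321306808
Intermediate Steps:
p(E) = 1
(-19042 - 19014)*(p(-92) - 8444) = (-19042 - 19014)*(1 - 8444) = -38056*(-8443) = 321306808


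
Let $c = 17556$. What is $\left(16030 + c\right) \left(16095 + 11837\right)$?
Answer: $938124152$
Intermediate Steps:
$\left(16030 + c\right) \left(16095 + 11837\right) = \left(16030 + 17556\right) \left(16095 + 11837\right) = 33586 \cdot 27932 = 938124152$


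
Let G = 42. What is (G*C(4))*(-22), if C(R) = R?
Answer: -3696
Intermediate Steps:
(G*C(4))*(-22) = (42*4)*(-22) = 168*(-22) = -3696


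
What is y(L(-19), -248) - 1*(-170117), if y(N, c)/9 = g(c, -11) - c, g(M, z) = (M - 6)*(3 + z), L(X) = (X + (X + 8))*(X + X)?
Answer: 190637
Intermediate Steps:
L(X) = 2*X*(8 + 2*X) (L(X) = (X + (8 + X))*(2*X) = (8 + 2*X)*(2*X) = 2*X*(8 + 2*X))
g(M, z) = (-6 + M)*(3 + z)
y(N, c) = 432 - 81*c (y(N, c) = 9*((-18 - 6*(-11) + 3*c + c*(-11)) - c) = 9*((-18 + 66 + 3*c - 11*c) - c) = 9*((48 - 8*c) - c) = 9*(48 - 9*c) = 432 - 81*c)
y(L(-19), -248) - 1*(-170117) = (432 - 81*(-248)) - 1*(-170117) = (432 + 20088) + 170117 = 20520 + 170117 = 190637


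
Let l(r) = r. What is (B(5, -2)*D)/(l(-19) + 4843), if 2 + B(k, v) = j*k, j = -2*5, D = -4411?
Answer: 57343/1206 ≈ 47.548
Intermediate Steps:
j = -10
B(k, v) = -2 - 10*k
(B(5, -2)*D)/(l(-19) + 4843) = ((-2 - 10*5)*(-4411))/(-19 + 4843) = ((-2 - 50)*(-4411))/4824 = -52*(-4411)*(1/4824) = 229372*(1/4824) = 57343/1206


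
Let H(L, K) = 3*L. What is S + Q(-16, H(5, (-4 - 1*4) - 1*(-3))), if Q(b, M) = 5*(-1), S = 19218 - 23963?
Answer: -4750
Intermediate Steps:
S = -4745
Q(b, M) = -5
S + Q(-16, H(5, (-4 - 1*4) - 1*(-3))) = -4745 - 5 = -4750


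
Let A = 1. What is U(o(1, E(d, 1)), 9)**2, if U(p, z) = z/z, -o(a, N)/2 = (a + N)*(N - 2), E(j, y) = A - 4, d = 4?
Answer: 1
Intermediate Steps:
E(j, y) = -3 (E(j, y) = 1 - 4 = -3)
o(a, N) = -2*(-2 + N)*(N + a) (o(a, N) = -2*(a + N)*(N - 2) = -2*(N + a)*(-2 + N) = -2*(-2 + N)*(N + a))
U(p, z) = 1
U(o(1, E(d, 1)), 9)**2 = 1**2 = 1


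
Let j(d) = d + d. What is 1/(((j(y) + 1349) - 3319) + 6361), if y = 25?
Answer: 1/4441 ≈ 0.00022517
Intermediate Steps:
j(d) = 2*d
1/(((j(y) + 1349) - 3319) + 6361) = 1/(((2*25 + 1349) - 3319) + 6361) = 1/(((50 + 1349) - 3319) + 6361) = 1/((1399 - 3319) + 6361) = 1/(-1920 + 6361) = 1/4441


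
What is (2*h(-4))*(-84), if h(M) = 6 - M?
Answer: -1680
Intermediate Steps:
(2*h(-4))*(-84) = (2*(6 - 1*(-4)))*(-84) = (2*(6 + 4))*(-84) = (2*10)*(-84) = 20*(-84) = -1680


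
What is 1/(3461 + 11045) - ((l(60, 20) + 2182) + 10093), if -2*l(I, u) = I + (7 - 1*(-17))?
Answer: -177451897/14506 ≈ -12233.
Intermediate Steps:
l(I, u) = -12 - I/2 (l(I, u) = -(I + (7 - 1*(-17)))/2 = -(I + (7 + 17))/2 = -(I + 24)/2 = -(24 + I)/2 = -12 - I/2)
1/(3461 + 11045) - ((l(60, 20) + 2182) + 10093) = 1/(3461 + 11045) - (((-12 - ½*60) + 2182) + 10093) = 1/14506 - (((-12 - 30) + 2182) + 10093) = 1/14506 - ((-42 + 2182) + 10093) = 1/14506 - (2140 + 10093) = 1/14506 - 1*12233 = 1/14506 - 12233 = -177451897/14506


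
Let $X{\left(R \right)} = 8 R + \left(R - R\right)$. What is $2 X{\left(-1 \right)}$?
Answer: $-16$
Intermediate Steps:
$X{\left(R \right)} = 8 R$ ($X{\left(R \right)} = 8 R + 0 = 8 R$)
$2 X{\left(-1 \right)} = 2 \cdot 8 \left(-1\right) = 2 \left(-8\right) = -16$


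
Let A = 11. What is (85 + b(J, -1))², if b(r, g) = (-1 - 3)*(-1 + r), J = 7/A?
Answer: 904401/121 ≈ 7474.4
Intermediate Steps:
J = 7/11 ≈ 0.63636
b(r, g) = 4 - 4*r (b(r, g) = -4*(-1 + r) = 4 - 4*r)
(85 + b(J, -1))² = (85 + (4 - 4*7/11))² = (85 + (4 - 28/11))² = (85 + 16/11)² = (951/11)² = 904401/121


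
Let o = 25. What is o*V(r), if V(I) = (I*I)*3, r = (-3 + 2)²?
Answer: 75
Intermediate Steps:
r = 1 (r = (-1)² = 1)
V(I) = 3*I² (V(I) = I²*3 = 3*I²)
o*V(r) = 25*(3*1²) = 25*(3*1) = 25*3 = 75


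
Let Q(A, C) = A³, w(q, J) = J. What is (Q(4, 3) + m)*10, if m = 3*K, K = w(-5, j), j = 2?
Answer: 700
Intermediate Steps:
K = 2
m = 6 (m = 3*2 = 6)
(Q(4, 3) + m)*10 = (4³ + 6)*10 = (64 + 6)*10 = 70*10 = 700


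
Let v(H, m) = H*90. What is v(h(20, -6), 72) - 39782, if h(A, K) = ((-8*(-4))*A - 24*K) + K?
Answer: 30238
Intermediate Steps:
h(A, K) = -23*K + 32*A (h(A, K) = (32*A - 24*K) + K = (-24*K + 32*A) + K = -23*K + 32*A)
v(H, m) = 90*H
v(h(20, -6), 72) - 39782 = 90*(-23*(-6) + 32*20) - 39782 = 90*(138 + 640) - 39782 = 90*778 - 39782 = 70020 - 39782 = 30238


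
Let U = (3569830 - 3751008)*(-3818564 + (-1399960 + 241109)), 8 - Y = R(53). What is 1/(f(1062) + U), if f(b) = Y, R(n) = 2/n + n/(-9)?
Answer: 477/430157691259597 ≈ 1.1089e-12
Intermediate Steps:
R(n) = 2/n - n/9 (R(n) = 2/n + n*(-1/9) = 2/n - n/9)
Y = 6607/477 (Y = 8 - (2/53 - 1/9*53) = 8 - (2*(1/53) - 53/9) = 8 - (2/53 - 53/9) = 8 - 1*(-2791/477) = 8 + 2791/477 = 6607/477 ≈ 13.851)
U = 901798094870 (U = -181178*(-3818564 - 1158851) = -181178*(-4977415) = 901798094870)
f(b) = 6607/477
1/(f(1062) + U) = 1/(6607/477 + 901798094870) = 1/(430157691259597/477) = 477/430157691259597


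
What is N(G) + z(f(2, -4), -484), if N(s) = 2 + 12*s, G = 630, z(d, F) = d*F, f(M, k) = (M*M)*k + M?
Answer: 14338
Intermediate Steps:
f(M, k) = M + k*M² (f(M, k) = M²*k + M = k*M² + M = M + k*M²)
z(d, F) = F*d
N(G) + z(f(2, -4), -484) = (2 + 12*630) - 968*(1 + 2*(-4)) = (2 + 7560) - 968*(1 - 8) = 7562 - 968*(-7) = 7562 - 484*(-14) = 7562 + 6776 = 14338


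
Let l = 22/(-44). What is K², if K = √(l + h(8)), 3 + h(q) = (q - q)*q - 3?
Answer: -13/2 ≈ -6.5000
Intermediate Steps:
h(q) = -6 (h(q) = -3 + ((q - q)*q - 3) = -3 + (0*q - 3) = -3 + (0 - 3) = -3 - 3 = -6)
l = -½ (l = 22*(-1/44) = -½ ≈ -0.50000)
K = I*√26/2 (K = √(-½ - 6) = √(-13/2) = I*√26/2 ≈ 2.5495*I)
K² = (I*√26/2)² = -13/2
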